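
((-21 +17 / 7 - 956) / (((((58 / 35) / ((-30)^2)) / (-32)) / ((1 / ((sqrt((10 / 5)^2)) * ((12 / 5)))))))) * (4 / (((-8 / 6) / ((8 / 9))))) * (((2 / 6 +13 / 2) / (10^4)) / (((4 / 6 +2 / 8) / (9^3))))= -1631222064 / 319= -5113548.79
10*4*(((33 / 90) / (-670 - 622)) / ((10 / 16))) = -0.02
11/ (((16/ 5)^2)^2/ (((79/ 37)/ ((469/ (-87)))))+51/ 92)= -4347172500/ 104407574261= -0.04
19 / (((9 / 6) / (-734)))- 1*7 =-27913 / 3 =-9304.33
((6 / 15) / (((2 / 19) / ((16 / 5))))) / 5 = 304 / 125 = 2.43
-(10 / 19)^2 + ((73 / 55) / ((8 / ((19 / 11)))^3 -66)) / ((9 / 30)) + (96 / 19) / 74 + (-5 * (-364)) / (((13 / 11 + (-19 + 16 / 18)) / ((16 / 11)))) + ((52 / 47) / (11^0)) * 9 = -145455389814962333 / 992930863352637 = -146.49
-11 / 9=-1.22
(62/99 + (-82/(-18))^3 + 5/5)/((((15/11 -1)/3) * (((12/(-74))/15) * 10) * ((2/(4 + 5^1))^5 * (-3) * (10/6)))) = 1733401863/640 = 2708440.41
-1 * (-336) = 336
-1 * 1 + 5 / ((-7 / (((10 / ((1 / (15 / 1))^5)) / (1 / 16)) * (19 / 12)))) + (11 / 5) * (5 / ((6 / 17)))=-5771248733 / 42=-137410684.12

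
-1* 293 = -293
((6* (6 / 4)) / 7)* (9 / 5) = 81 / 35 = 2.31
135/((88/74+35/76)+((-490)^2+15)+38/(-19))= 0.00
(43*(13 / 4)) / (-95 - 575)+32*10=857041 / 2680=319.79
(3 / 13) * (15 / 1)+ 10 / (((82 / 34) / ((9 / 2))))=22.12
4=4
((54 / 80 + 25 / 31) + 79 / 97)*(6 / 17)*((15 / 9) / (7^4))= 276149 / 490946876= 0.00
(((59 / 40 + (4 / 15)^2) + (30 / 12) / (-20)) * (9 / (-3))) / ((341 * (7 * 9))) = -1279 / 6444900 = -0.00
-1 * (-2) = 2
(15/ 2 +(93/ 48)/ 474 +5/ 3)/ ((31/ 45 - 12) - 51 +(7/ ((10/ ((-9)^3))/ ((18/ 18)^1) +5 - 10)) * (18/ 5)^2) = -19065667875/ 167160076544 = -0.11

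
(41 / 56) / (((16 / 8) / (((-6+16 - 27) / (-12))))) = 0.52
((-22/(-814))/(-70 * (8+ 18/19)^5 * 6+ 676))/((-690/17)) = 42093683/1522413133610150280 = 0.00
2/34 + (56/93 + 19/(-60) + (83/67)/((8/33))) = 5.45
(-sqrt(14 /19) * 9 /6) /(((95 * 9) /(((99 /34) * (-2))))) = 33 * sqrt(266) /61370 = 0.01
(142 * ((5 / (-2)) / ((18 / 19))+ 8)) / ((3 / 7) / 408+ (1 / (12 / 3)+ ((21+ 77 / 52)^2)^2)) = 0.00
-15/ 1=-15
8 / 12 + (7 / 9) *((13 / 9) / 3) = 253 / 243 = 1.04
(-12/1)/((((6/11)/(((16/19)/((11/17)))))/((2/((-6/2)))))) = 1088/57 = 19.09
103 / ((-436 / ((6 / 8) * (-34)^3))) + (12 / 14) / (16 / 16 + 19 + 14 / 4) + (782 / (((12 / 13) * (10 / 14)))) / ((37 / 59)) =176242134857 / 19902855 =8855.12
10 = 10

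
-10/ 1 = -10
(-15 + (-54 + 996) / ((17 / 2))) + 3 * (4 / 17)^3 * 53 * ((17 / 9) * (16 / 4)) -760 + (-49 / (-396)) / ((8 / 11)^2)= -431669893 / 665856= -648.29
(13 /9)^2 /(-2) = -169 /162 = -1.04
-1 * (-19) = 19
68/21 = 3.24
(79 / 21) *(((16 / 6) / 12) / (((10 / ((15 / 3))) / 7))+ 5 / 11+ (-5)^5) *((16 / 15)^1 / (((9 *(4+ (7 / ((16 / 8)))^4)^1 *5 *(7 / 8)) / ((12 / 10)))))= -2.48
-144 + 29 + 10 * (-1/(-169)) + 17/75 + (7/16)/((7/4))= -5803333/50700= -114.46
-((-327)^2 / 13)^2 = -11433811041 / 169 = -67655686.63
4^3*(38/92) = 608/23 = 26.43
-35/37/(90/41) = -287/666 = -0.43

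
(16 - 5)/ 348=11/ 348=0.03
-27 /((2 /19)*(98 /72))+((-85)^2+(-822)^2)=33453307 /49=682720.55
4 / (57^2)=4 / 3249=0.00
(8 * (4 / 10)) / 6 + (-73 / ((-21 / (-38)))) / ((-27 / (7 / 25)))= 3854 / 2025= 1.90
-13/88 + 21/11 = 155/88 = 1.76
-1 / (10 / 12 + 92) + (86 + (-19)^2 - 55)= 218338 / 557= 391.99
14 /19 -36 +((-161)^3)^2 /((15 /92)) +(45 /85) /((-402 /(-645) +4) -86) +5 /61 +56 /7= 20457400462423419890483 /191513160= 106819815737066.95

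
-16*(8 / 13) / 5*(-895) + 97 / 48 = 1101037 / 624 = 1764.48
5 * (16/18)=4.44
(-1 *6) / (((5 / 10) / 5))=-60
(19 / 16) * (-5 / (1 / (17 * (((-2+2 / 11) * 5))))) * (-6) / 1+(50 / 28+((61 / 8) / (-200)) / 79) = -53568324697 / 9732800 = -5503.90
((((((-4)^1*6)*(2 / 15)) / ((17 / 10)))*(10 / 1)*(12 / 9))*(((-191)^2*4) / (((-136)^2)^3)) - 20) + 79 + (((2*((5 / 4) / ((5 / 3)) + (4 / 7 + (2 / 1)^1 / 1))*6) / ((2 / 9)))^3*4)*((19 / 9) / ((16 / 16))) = 5266540515658378523725 / 108093054596352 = 48722284.10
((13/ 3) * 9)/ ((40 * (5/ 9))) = 351/ 200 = 1.76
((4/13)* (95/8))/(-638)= -95/16588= -0.01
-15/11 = -1.36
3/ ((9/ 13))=13/ 3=4.33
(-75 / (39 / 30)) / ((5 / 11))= -1650 / 13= -126.92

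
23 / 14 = 1.64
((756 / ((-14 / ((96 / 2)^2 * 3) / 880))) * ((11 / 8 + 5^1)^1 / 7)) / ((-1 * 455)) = 418784256 / 637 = 657432.11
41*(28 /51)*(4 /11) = 4592 /561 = 8.19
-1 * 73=-73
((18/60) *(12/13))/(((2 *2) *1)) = 9/130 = 0.07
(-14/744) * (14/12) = -49/2232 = -0.02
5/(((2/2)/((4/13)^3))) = 320/2197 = 0.15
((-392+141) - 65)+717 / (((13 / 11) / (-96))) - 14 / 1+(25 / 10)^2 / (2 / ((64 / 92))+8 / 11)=-241369964 / 4121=-58570.73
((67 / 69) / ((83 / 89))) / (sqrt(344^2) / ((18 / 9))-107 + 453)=5963 / 2966586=0.00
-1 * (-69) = 69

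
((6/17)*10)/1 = 60/17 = 3.53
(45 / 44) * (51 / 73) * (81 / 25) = 37179 / 16060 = 2.32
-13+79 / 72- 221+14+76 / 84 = -109871 / 504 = -218.00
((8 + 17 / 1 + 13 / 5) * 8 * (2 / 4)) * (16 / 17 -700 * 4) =-309016.09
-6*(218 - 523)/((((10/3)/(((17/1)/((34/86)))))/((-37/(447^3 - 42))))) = -291153/29771527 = -0.01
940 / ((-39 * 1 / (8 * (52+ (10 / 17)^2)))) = -113762560 / 11271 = -10093.39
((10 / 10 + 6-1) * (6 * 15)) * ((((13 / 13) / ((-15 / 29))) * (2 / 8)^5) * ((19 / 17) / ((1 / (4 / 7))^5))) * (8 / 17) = -158688 / 4857223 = -0.03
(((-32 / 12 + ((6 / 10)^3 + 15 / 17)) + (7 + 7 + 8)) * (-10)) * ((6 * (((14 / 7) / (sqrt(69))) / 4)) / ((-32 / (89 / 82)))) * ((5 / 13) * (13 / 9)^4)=6367141079 * sqrt(69) / 12621526920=4.19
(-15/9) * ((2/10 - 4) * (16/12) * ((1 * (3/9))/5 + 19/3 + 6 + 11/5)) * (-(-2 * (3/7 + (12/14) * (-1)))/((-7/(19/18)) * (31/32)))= 3373184/205065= 16.45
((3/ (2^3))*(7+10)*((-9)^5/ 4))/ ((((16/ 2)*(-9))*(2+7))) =37179/ 256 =145.23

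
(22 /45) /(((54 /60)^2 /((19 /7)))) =8360 /5103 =1.64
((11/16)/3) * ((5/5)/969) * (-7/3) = -77/139536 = -0.00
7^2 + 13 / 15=748 / 15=49.87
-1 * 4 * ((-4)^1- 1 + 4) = 4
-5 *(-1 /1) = 5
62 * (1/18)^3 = 31/2916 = 0.01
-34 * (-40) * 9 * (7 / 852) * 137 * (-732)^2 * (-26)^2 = 354313448536320 / 71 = 4990330261074.93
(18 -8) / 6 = 5 / 3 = 1.67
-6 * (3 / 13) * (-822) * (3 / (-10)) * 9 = -199746 / 65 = -3073.02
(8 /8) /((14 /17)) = 17 /14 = 1.21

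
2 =2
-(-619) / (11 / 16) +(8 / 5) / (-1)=49432 / 55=898.76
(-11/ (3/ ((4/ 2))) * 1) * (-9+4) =110/ 3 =36.67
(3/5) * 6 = 18/5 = 3.60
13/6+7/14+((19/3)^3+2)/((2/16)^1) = 55376/27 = 2050.96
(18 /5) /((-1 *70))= -9 /175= -0.05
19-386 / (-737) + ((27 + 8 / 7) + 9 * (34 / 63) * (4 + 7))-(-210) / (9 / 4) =3009170 / 15477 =194.43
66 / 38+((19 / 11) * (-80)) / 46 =-6091 / 4807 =-1.27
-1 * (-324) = 324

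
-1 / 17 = -0.06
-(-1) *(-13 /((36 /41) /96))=-4264 /3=-1421.33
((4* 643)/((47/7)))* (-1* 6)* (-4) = 432096/47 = 9193.53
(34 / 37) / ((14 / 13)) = 221 / 259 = 0.85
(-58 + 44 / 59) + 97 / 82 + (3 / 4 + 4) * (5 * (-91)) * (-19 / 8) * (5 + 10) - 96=5948221139 / 77408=76842.46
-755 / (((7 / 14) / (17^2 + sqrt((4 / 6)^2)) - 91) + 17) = 1312190 / 128609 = 10.20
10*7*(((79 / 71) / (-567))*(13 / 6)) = -5135 / 17253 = -0.30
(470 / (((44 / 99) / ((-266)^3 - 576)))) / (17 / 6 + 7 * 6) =-119423508840 / 269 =-443953564.46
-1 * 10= -10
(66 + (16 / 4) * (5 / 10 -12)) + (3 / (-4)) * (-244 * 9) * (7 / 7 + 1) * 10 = 32960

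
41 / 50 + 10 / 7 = 787 / 350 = 2.25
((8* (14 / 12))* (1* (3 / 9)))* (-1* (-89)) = 2492 / 9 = 276.89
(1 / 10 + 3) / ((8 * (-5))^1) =-31 / 400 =-0.08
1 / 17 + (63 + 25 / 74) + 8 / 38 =1520339 / 23902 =63.61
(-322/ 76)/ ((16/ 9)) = -2.38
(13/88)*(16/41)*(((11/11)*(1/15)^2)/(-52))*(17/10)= -17/2029500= -0.00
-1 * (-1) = 1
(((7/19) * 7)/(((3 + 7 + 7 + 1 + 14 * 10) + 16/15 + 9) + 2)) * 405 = 297675/48469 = 6.14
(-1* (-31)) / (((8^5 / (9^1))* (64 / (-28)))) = -1953 / 524288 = -0.00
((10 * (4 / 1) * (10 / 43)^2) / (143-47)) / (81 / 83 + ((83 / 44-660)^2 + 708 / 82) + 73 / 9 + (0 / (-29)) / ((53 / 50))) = 0.00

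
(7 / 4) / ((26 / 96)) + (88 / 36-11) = -245 / 117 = -2.09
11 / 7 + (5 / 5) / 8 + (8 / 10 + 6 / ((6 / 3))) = 5.50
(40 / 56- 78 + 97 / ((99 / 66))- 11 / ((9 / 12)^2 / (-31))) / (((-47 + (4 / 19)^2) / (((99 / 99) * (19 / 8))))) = -256506023 / 8543304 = -30.02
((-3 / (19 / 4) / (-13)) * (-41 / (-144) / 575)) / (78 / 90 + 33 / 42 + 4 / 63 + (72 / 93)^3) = 0.00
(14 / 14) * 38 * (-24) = -912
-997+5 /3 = -995.33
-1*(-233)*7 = 1631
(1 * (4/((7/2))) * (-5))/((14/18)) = -360/49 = -7.35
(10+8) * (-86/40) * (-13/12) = 1677/40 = 41.92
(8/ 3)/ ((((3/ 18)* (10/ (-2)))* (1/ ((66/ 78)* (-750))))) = 26400/ 13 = 2030.77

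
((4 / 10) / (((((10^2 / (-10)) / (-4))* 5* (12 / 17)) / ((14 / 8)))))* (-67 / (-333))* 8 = 15946 / 124875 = 0.13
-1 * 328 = -328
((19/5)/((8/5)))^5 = 2476099/32768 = 75.56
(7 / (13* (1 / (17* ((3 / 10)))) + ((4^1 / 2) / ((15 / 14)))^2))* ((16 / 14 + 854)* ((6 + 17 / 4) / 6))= 156459075 / 92312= 1694.89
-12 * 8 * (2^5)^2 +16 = -98288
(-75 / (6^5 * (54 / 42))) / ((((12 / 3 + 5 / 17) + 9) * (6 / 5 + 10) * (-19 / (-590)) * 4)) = -626875 / 1602726912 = -0.00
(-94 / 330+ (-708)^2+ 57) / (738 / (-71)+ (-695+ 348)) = -202516282 / 144375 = -1402.71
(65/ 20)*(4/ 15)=13/ 15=0.87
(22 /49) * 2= 44 /49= 0.90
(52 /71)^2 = 2704 /5041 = 0.54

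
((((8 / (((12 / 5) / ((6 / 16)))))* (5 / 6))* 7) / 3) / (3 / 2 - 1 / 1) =175 / 36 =4.86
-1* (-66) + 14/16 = 535/8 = 66.88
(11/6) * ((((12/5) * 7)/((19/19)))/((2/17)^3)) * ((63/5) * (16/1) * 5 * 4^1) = 381327408/5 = 76265481.60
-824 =-824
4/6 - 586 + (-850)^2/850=264.67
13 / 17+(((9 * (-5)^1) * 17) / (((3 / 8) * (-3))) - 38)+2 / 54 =295046 / 459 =642.80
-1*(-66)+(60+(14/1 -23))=117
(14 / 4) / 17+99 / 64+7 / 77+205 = 2475505 / 11968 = 206.84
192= 192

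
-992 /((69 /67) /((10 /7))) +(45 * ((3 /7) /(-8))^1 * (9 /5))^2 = -293684339 /216384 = -1357.24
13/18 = 0.72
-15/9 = -5/3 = -1.67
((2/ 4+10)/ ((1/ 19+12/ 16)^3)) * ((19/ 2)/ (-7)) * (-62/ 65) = 387835296/ 14753765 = 26.29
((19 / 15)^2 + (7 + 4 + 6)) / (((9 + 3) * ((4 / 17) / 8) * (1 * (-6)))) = -35581 / 4050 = -8.79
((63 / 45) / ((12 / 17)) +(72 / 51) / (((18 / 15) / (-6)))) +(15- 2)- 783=-790577 / 1020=-775.08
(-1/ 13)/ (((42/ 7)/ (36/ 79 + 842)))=-33277/ 3081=-10.80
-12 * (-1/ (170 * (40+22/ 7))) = 21/ 12835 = 0.00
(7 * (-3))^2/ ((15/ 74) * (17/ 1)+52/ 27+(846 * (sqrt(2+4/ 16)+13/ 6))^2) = 881118/ 19225573925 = 0.00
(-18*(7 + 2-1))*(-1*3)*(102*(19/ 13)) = 837216/ 13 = 64401.23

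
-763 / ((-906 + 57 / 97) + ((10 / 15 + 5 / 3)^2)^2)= 5994891 / 6880928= 0.87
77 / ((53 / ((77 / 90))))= 5929 / 4770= 1.24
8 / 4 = 2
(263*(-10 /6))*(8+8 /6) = -36820 /9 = -4091.11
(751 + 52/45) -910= -7103/45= -157.84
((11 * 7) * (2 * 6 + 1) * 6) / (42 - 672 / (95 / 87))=-13585 / 1297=-10.47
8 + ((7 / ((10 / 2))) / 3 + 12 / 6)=157 / 15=10.47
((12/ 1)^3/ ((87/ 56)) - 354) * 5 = 109950/ 29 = 3791.38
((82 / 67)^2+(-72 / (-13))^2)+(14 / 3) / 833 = 8714934806 / 270834837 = 32.18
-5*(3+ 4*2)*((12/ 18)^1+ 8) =-476.67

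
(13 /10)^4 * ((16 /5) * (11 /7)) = 314171 /21875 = 14.36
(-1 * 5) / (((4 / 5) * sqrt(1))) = -25 / 4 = -6.25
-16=-16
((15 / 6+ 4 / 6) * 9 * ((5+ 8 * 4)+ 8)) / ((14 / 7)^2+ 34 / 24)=3078 / 13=236.77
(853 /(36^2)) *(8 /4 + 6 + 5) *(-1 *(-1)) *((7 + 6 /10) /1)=210691 /3240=65.03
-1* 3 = -3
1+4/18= 11/9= 1.22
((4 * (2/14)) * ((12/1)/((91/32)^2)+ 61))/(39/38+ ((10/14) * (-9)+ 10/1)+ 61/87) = 6842481096/1015474187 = 6.74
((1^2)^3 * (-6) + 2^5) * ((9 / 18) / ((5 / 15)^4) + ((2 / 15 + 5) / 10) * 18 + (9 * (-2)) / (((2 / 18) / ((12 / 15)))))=-51909 / 25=-2076.36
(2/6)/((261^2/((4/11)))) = 4/2247993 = 0.00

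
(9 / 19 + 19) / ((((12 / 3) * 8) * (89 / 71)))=13135 / 27056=0.49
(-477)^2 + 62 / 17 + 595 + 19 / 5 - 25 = 19389048 / 85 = 228106.45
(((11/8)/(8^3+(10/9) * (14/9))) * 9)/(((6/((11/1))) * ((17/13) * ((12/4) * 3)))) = 42471/11318464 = 0.00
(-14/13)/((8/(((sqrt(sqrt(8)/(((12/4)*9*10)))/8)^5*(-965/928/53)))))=1351*sqrt(15)*2^(1/4)/6873171414220800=0.00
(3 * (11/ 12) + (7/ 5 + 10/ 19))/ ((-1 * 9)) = -1777/ 3420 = -0.52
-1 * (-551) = 551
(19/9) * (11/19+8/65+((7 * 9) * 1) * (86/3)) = 743759/195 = 3814.15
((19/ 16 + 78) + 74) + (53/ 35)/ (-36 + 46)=429349/ 2800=153.34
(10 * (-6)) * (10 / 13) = -46.15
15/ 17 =0.88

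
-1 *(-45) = 45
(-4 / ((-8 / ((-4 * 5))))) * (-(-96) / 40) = -24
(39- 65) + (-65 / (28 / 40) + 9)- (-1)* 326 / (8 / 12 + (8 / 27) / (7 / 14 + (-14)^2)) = 9381046 / 24815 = 378.04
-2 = -2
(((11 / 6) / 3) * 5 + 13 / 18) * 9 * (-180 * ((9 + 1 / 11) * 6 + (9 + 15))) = -480698.18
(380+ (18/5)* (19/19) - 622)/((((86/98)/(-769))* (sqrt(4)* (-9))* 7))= -3208268/1935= -1658.02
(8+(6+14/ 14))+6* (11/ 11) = 21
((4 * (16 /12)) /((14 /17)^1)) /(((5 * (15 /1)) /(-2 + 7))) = 136 /315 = 0.43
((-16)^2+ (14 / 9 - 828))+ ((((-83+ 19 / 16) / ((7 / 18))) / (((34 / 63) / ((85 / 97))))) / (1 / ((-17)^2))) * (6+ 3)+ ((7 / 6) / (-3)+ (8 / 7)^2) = -202829284531 / 228144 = -889040.63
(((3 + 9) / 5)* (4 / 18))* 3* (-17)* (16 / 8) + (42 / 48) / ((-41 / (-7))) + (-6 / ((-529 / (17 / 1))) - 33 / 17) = -825901923 / 14748520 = -56.00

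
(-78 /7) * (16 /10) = -624 /35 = -17.83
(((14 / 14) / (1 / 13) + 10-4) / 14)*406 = 551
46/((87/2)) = 92/87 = 1.06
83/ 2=41.50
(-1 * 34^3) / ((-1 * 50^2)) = 9826 / 625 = 15.72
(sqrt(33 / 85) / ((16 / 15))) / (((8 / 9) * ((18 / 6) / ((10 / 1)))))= 45 * sqrt(2805) / 1088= 2.19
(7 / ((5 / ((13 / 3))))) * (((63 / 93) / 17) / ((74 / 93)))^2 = 120393 / 7912820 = 0.02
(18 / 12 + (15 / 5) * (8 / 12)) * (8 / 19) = 28 / 19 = 1.47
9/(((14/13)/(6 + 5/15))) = 741/14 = 52.93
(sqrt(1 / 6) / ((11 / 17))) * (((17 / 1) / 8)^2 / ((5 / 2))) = 4913 * sqrt(6) / 10560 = 1.14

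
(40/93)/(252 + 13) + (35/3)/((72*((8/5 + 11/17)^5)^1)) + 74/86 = 3355064120602206799/3879060975634218984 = 0.86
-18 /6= -3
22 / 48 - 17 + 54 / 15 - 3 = -1913 / 120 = -15.94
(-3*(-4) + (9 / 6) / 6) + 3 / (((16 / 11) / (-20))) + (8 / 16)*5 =-53 / 2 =-26.50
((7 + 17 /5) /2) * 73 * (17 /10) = 16133 /25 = 645.32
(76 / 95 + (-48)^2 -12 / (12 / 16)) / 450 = 5722 / 1125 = 5.09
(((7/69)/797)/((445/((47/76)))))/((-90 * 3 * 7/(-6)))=47/83693846700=0.00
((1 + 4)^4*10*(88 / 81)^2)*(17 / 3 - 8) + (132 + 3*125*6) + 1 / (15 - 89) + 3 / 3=-14829.84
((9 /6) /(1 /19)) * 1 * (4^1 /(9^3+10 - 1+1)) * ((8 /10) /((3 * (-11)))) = -152 /40645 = -0.00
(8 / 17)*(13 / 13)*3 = 24 / 17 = 1.41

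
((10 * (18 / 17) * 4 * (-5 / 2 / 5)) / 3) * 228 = -1609.41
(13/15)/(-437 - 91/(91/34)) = -13/7065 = -0.00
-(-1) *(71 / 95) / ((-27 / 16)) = -1136 / 2565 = -0.44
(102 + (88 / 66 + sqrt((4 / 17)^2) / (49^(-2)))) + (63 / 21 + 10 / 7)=240155 / 357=672.70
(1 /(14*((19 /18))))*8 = 72 /133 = 0.54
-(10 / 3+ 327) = -330.33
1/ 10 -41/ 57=-353/ 570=-0.62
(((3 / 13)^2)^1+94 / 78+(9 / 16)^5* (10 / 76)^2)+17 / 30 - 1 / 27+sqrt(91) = 61800902894239 / 34545189519360+sqrt(91) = 11.33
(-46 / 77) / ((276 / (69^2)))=-1587 / 154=-10.31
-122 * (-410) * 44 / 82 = 26840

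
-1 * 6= -6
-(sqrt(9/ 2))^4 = -81/ 4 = -20.25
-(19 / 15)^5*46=-113900554 / 759375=-149.99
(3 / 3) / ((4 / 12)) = 3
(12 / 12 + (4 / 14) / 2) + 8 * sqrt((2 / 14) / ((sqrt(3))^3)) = 8 / 7 + 8 * 3^(1 / 4) * sqrt(7) / 21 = 2.47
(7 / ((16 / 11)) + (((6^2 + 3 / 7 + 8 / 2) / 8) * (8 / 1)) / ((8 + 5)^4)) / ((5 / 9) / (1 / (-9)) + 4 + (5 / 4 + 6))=15398907 / 19992700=0.77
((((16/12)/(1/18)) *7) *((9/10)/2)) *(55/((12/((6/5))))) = 2079/5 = 415.80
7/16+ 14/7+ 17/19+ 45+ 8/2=15909/304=52.33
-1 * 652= -652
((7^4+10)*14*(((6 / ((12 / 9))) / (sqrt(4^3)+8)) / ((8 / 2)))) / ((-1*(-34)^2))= -151893 / 73984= -2.05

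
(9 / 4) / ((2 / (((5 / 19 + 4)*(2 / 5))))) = 1.92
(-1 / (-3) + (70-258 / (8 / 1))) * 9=1371 / 4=342.75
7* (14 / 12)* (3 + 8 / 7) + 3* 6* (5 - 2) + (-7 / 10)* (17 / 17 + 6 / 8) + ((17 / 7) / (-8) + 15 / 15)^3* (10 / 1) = 118522493 / 1317120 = 89.99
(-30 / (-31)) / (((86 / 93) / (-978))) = -44010 / 43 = -1023.49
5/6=0.83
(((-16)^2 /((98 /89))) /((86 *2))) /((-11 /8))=-22784 /23177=-0.98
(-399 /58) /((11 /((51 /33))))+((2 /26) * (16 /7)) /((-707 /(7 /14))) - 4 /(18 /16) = -18376632247 /4063653594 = -4.52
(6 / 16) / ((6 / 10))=5 / 8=0.62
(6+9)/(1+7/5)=25/4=6.25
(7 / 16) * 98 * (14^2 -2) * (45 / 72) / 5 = 33271 / 32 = 1039.72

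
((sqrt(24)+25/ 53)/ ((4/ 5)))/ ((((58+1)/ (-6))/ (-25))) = 9375/ 6254+375 * sqrt(6)/ 59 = 17.07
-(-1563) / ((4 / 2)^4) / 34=1563 / 544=2.87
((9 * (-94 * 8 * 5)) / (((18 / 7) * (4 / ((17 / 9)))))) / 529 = -55930 / 4761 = -11.75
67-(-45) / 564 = 12611 / 188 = 67.08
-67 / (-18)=67 / 18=3.72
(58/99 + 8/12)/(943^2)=0.00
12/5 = 2.40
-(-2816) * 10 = 28160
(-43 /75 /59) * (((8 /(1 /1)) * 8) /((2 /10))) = -2752 /885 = -3.11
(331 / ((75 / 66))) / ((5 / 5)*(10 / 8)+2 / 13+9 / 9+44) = 378664 / 60325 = 6.28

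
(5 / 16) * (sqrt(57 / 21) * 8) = 5 * sqrt(133) / 14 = 4.12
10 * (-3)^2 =90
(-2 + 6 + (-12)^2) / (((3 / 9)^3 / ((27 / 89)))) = 107892 / 89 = 1212.27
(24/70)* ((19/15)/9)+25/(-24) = -12517/12600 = -0.99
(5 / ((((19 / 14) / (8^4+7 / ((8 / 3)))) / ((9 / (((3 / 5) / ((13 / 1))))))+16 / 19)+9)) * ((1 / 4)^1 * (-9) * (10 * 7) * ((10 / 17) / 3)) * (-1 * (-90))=-200902916418750 / 142282479863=-1412.00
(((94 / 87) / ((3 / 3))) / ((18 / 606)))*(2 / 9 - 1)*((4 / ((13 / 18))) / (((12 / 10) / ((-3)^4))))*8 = -31899840 / 377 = -84614.96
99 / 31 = 3.19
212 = 212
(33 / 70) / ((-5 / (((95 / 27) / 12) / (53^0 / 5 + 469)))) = -209 / 3547152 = -0.00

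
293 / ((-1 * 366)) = -293 / 366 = -0.80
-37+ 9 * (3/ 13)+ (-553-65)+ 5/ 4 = -33887/ 52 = -651.67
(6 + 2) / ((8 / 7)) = 7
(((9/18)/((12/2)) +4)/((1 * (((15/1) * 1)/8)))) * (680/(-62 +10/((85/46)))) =-113288/4329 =-26.17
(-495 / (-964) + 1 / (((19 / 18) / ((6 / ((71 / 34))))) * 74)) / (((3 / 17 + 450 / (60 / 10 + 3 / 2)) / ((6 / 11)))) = 450106263 / 90241805566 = 0.00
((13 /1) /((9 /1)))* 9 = 13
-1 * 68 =-68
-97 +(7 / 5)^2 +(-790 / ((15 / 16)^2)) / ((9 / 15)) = -1075352 / 675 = -1593.11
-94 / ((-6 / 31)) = 1457 / 3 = 485.67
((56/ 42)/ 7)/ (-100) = -1/ 525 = -0.00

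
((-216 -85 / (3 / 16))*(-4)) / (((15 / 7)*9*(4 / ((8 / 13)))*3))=112448 / 15795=7.12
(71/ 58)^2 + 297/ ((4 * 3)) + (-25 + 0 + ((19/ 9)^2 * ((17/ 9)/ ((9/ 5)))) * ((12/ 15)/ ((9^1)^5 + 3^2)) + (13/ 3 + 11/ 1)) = 158927998886/ 9584420337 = 16.58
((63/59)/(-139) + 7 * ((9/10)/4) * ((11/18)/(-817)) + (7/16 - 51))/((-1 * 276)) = 4517854487/24656798560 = 0.18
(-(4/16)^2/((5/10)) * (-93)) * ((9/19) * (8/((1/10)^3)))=837000/19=44052.63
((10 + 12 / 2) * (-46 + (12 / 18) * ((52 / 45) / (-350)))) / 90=-8694416 / 1063125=-8.18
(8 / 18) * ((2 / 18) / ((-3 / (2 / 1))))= -8 / 243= -0.03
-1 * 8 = -8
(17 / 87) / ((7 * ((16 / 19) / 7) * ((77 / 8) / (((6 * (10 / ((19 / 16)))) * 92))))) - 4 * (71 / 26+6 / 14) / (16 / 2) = 12829055 / 116116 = 110.48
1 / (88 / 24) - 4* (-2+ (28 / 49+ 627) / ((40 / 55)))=-530279 / 154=-3443.37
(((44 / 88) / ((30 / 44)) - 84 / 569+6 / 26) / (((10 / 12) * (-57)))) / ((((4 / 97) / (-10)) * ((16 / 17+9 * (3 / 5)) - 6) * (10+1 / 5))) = 2312480 / 1930617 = 1.20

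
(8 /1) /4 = 2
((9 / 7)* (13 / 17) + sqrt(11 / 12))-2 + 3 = sqrt(33) / 6 + 236 / 119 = 2.94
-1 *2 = -2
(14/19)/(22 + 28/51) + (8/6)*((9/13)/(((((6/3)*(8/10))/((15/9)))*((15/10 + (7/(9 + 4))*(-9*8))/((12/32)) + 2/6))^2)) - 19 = -49475995249397/2608500021200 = -18.97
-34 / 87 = -0.39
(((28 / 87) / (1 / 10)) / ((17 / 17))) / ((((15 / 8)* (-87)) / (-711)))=35392 / 2523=14.03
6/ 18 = 1/ 3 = 0.33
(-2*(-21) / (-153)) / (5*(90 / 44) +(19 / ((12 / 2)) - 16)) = 77 / 731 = 0.11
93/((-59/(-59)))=93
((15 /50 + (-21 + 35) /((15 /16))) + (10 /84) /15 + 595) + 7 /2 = 386657 /630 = 613.74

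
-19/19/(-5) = 1/5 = 0.20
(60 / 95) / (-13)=-12 / 247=-0.05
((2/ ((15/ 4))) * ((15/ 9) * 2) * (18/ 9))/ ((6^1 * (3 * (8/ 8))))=16/ 81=0.20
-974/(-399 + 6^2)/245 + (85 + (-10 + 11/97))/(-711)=-193602184/2044526715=-0.09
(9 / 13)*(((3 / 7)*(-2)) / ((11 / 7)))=-54 / 143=-0.38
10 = 10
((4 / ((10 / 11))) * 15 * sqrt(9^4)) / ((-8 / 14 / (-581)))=5435545.50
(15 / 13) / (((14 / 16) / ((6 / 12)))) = 60 / 91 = 0.66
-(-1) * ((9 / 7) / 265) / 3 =3 / 1855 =0.00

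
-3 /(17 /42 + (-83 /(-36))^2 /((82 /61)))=-2231712 /3242707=-0.69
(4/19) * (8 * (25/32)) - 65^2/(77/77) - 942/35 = -2826648/665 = -4250.60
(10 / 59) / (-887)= -10 / 52333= -0.00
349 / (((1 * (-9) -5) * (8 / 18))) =-3141 / 56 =-56.09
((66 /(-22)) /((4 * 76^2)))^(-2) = 59310535.11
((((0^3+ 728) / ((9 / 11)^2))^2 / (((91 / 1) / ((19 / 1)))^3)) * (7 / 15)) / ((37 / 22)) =141395047552 / 47337615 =2986.95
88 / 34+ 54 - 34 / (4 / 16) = -1350 / 17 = -79.41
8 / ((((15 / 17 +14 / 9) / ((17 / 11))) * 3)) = 6936 / 4103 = 1.69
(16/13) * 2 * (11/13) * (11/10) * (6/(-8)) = -1452/845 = -1.72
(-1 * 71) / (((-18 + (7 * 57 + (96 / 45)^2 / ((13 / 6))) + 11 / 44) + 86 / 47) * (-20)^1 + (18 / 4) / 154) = 200420220 / 21745810607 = 0.01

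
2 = 2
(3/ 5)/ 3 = 1/ 5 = 0.20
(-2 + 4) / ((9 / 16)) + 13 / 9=5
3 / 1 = 3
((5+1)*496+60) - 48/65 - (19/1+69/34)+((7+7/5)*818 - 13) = 4363615/442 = 9872.43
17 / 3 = 5.67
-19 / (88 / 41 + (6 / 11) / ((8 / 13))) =-34276 / 5471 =-6.27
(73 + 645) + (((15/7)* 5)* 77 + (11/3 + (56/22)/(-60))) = 255193/165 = 1546.62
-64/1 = -64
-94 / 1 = -94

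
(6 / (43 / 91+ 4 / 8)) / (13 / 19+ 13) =133 / 295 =0.45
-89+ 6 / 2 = -86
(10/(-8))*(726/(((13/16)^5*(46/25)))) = -11894784000/8539739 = -1392.87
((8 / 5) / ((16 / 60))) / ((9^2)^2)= 2 / 2187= 0.00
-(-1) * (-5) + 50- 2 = 43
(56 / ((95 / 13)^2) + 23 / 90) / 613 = 211867 / 99581850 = 0.00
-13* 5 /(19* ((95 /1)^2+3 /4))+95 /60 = 13030063 /8231484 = 1.58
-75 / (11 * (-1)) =75 / 11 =6.82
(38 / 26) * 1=19 / 13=1.46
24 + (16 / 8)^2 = 28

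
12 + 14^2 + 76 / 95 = 1044 / 5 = 208.80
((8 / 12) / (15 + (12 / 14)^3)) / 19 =686 / 305577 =0.00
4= 4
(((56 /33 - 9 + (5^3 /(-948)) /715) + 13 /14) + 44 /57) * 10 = -505084955 /9015006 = -56.03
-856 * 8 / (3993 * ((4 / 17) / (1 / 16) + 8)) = -0.15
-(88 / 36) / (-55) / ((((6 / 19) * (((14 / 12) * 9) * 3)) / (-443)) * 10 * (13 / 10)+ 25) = 8417 / 4679280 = 0.00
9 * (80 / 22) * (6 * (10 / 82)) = 23.95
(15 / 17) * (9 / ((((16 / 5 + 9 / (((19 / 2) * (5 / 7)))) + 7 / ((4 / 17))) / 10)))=20520 / 8857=2.32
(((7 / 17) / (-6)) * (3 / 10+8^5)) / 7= -327683 / 1020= -321.26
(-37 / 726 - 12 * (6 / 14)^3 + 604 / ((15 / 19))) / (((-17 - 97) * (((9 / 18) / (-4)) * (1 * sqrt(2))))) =317112427 * sqrt(2) / 11828355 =37.91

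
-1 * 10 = -10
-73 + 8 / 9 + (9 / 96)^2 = -664495 / 9216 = -72.10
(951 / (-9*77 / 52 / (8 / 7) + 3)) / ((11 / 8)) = -1054976 / 13211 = -79.86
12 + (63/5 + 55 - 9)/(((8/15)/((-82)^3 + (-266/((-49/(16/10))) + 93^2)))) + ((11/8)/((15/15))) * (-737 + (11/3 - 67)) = -25045181381/420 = -59631384.24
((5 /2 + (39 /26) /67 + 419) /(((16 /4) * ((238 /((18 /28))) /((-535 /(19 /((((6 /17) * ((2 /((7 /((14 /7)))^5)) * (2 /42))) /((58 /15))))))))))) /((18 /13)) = -5892693300 /61504736811413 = -0.00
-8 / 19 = -0.42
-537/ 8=-67.12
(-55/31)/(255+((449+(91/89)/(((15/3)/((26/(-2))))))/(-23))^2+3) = -5761537375/2060803954954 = -0.00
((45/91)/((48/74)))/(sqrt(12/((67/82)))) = 185 * sqrt(16482)/119392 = 0.20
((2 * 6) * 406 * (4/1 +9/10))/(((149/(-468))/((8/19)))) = -446898816/14155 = -31571.80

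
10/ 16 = 5/ 8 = 0.62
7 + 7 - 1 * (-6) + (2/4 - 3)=35/2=17.50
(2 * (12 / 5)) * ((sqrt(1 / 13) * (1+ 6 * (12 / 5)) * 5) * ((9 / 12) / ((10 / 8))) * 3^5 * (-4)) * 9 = -48498912 * sqrt(13) / 325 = -538047.12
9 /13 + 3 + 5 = 113 /13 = 8.69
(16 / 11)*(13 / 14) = 104 / 77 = 1.35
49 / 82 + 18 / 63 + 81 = 47001 / 574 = 81.88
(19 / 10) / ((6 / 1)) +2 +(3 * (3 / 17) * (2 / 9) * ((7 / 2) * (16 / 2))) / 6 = 2.87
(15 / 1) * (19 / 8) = 285 / 8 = 35.62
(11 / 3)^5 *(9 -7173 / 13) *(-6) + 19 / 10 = 2525281903 / 1170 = 2158360.60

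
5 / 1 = 5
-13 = -13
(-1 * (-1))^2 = 1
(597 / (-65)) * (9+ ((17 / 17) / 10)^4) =-53730597 / 650000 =-82.66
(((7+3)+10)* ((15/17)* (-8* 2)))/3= -1600/17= -94.12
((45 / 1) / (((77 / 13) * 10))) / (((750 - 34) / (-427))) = -7137 / 15752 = -0.45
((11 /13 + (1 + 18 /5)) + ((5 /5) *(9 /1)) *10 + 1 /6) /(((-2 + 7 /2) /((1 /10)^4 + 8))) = 331461921 /650000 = 509.94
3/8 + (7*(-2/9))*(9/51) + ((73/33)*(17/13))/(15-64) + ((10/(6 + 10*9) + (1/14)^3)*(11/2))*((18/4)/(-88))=0.01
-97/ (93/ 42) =-1358/ 31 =-43.81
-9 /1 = -9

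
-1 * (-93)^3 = 804357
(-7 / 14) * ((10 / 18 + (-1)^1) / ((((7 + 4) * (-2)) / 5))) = -5 / 99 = -0.05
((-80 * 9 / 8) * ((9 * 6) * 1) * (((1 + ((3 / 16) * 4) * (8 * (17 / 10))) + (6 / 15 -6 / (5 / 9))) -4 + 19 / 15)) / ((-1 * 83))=-9396 / 83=-113.20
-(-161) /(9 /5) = 805 /9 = 89.44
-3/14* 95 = -285/14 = -20.36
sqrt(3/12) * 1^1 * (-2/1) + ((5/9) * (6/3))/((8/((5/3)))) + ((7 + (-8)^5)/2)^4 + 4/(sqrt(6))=2 * sqrt(6)/3 + 31102289761234516975/432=71996041113968790.93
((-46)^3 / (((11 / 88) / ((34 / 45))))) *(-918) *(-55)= -29705389824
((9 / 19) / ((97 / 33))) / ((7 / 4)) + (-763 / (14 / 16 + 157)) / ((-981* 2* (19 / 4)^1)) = 13580044 / 146645667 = 0.09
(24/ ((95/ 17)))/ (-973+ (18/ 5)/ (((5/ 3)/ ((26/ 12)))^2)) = -20400/ 4592851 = -0.00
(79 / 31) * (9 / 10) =711 / 310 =2.29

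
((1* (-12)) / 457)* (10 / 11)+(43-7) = 180852 / 5027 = 35.98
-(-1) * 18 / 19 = 18 / 19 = 0.95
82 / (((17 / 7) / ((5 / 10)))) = 287 / 17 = 16.88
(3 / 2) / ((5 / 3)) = 0.90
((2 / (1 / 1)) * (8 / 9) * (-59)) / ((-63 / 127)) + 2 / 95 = 11390494 / 53865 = 211.46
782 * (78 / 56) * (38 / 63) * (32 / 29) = 3090464 / 4263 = 724.95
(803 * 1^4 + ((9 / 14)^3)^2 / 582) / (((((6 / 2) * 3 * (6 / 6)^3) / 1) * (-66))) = -1172966354299 / 867673610496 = -1.35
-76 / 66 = -38 / 33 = -1.15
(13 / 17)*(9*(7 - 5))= 234 / 17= 13.76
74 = 74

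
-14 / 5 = -2.80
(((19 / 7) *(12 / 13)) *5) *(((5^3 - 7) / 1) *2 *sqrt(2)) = 269040 *sqrt(2) / 91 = 4181.10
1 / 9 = 0.11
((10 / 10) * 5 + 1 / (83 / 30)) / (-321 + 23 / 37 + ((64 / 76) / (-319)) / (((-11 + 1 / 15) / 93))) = -4091568965 / 244478524702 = -0.02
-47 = -47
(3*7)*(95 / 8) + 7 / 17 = 33971 / 136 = 249.79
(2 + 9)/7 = 11/7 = 1.57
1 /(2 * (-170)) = -1 /340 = -0.00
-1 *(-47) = 47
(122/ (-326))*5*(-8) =2440/ 163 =14.97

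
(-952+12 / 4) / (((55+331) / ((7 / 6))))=-6643 / 2316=-2.87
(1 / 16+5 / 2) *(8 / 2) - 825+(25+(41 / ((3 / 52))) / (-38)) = -184327 / 228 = -808.45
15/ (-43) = -15/ 43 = -0.35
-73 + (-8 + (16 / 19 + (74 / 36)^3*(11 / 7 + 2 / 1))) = -38114777 / 775656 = -49.14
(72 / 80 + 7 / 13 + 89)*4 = 23514 / 65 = 361.75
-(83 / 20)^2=-17.22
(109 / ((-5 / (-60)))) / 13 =1308 / 13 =100.62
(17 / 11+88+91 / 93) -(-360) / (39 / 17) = 3290798 / 13299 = 247.45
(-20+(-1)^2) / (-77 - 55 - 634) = 19 / 766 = 0.02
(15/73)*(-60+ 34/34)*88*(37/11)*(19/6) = -829540/73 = -11363.56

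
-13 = -13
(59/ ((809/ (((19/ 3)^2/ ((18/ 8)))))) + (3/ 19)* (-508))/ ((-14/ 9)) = 49123736/ 968373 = 50.73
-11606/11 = -1055.09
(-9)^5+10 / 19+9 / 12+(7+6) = -4486639 / 76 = -59034.72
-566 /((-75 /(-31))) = -17546 /75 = -233.95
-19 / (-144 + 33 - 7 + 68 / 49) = 931 / 5714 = 0.16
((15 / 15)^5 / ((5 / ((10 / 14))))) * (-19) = -19 / 7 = -2.71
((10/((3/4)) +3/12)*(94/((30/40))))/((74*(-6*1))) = -7661/1998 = -3.83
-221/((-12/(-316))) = -17459/3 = -5819.67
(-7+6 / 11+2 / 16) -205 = -18597 / 88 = -211.33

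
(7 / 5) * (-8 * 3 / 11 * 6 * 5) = -1008 / 11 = -91.64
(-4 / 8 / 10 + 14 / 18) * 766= 50173 / 90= 557.48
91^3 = 753571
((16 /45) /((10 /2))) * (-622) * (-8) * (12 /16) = 19904 /75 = 265.39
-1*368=-368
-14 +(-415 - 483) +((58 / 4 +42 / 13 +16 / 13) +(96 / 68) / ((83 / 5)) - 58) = -34886677 / 36686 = -950.95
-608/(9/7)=-4256/9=-472.89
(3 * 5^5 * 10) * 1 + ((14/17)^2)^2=7830132166/83521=93750.46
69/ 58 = 1.19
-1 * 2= -2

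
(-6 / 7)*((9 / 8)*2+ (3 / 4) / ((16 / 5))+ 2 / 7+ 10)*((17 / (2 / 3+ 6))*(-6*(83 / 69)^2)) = 2010010419 / 8294720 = 242.32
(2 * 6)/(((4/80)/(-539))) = -129360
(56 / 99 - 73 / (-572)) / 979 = 3569 / 5039892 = 0.00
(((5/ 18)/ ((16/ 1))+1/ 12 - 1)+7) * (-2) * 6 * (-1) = 1757/ 24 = 73.21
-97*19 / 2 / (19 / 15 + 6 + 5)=-27645 / 368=-75.12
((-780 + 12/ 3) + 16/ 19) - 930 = -32398/ 19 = -1705.16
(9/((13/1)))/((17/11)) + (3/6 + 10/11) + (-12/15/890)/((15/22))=301128947/162269250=1.86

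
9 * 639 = 5751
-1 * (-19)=19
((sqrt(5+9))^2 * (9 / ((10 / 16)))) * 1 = 201.60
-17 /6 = -2.83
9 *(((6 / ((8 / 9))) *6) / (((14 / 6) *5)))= 2187 / 70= 31.24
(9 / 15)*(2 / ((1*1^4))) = 6 / 5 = 1.20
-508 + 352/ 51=-501.10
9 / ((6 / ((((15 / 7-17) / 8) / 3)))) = -13 / 14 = -0.93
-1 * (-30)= 30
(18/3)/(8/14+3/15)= 70/9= 7.78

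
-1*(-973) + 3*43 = 1102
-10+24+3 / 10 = 143 / 10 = 14.30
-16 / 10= -8 / 5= -1.60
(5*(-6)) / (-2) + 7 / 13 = 202 / 13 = 15.54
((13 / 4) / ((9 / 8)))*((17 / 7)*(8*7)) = 3536 / 9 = 392.89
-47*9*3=-1269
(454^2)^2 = 42483805456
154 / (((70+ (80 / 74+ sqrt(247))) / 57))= 284729060 / 2192919 -4005694 * sqrt(247) / 2192919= 101.13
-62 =-62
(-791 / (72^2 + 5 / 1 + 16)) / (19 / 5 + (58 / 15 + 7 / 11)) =-8701 / 475390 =-0.02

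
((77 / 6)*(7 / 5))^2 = 290521 / 900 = 322.80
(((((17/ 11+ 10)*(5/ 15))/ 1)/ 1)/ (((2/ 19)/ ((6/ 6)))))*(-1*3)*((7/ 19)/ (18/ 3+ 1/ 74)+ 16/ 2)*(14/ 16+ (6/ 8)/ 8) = -134169023/ 156640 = -856.54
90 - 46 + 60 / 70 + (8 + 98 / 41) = 55.25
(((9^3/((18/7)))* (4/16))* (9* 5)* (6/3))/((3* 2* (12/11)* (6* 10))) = 2079/128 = 16.24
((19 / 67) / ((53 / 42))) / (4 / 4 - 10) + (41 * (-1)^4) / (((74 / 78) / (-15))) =-255522047 / 394161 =-648.27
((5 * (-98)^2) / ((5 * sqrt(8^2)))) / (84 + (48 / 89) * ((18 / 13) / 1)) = 2777957 / 196104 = 14.17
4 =4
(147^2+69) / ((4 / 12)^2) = 195102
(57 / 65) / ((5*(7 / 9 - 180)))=-513 / 524225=-0.00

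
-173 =-173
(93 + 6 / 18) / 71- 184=-38912 / 213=-182.69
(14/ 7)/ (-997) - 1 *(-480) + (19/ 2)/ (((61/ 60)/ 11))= 35443228/ 60817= 582.78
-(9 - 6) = -3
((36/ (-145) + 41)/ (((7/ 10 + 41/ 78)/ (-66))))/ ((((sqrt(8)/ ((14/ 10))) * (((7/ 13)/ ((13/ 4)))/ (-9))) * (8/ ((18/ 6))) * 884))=2669313933 * sqrt(2)/ 150818560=25.03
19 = 19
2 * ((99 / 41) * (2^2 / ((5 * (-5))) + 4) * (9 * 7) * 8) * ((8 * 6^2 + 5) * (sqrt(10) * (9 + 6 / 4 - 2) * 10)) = 47718139392 * sqrt(10) / 205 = 736087835.04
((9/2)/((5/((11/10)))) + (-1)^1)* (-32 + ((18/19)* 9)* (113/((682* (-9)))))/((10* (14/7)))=41669/2591600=0.02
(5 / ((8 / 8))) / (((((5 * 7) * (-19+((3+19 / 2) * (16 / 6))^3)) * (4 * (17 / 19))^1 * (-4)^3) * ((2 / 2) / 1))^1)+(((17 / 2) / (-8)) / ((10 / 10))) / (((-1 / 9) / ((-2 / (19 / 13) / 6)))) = -1261704423171 / 578519067392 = -2.18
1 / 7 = 0.14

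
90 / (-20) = -9 / 2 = -4.50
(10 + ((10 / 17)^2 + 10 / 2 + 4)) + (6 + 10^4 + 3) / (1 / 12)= 34716803 / 289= 120127.35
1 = 1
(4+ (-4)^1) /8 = 0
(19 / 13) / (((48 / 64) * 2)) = 38 / 39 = 0.97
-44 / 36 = -11 / 9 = -1.22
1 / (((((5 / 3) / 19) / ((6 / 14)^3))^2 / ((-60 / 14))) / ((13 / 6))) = -30790773 / 4117715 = -7.48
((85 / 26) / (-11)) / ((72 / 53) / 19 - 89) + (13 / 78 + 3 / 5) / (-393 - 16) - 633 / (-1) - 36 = 46902548708878 / 78563540055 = 597.00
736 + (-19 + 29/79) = 56672/79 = 717.37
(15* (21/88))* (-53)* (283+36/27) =-4746945/88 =-53942.56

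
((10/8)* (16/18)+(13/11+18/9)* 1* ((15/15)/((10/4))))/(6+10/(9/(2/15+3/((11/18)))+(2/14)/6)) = 3728918/18034137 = 0.21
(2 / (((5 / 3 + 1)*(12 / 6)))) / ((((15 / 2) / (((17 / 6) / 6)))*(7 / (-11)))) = -187 / 5040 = -0.04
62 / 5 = 12.40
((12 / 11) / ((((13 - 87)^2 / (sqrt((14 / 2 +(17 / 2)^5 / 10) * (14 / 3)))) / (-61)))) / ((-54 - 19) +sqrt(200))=61 * sqrt(149320185) / 154475222 +4453 * sqrt(298640370) / 3089504440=0.03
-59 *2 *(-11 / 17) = 1298 / 17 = 76.35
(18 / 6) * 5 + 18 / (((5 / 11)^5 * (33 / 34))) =3033639 / 3125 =970.76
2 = 2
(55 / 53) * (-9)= -495 / 53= -9.34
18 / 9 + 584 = 586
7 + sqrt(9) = 10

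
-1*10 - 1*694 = -704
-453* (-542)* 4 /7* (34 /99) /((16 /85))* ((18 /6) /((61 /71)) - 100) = -49729040645 /2013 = -24703944.68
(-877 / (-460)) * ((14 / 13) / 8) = 6139 / 23920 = 0.26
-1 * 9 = -9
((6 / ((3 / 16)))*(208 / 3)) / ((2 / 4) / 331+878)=2.53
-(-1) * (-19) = -19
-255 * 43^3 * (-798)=16178879430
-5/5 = -1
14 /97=0.14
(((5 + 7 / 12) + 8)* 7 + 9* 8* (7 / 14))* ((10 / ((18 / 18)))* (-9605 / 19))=-75543325 / 114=-662660.75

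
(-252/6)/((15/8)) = -112/5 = -22.40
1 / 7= 0.14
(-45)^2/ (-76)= -2025/ 76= -26.64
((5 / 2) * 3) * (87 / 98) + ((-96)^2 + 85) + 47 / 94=1824399 / 196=9308.16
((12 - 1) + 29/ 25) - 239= -5671/ 25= -226.84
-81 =-81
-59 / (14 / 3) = -12.64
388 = 388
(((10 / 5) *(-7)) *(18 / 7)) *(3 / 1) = -108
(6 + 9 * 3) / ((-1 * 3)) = -11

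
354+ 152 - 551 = -45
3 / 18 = 1 / 6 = 0.17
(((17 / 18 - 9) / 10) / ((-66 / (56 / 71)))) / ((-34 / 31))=-6293 / 716958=-0.01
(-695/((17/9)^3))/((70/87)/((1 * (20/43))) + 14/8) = -176315940/5949643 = -29.63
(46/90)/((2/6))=23/15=1.53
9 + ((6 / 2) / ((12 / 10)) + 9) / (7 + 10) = 329 / 34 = 9.68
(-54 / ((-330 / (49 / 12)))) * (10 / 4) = 1.67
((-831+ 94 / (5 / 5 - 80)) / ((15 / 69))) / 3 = -1512089 / 1185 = -1276.02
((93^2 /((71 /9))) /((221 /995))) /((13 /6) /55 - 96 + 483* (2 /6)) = 25559092350 /336775933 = 75.89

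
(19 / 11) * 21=36.27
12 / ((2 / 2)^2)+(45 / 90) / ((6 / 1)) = 145 / 12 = 12.08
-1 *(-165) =165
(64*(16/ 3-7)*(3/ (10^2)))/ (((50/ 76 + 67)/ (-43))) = 26144/ 12855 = 2.03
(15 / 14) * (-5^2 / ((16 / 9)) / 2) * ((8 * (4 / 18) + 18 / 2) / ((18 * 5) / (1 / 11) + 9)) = -12125 / 149184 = -0.08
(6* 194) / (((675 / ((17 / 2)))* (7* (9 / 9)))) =2.09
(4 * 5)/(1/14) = 280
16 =16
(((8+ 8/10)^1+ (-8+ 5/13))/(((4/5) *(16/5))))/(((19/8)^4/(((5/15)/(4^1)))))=6160/5082519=0.00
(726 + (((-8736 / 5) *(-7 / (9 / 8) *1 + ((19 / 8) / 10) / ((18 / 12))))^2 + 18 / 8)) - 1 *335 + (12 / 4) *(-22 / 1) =2525640285301 / 22500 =112250679.35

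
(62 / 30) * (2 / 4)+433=13021 / 30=434.03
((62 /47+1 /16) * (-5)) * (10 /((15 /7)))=-32.24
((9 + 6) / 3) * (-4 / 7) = -20 / 7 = -2.86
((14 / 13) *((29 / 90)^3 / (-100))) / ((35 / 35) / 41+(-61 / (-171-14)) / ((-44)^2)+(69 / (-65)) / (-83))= -2601004342013 / 269638941976875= -0.01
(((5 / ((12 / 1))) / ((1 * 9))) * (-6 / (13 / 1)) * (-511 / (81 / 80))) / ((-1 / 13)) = -102200 / 729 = -140.19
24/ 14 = 12/ 7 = 1.71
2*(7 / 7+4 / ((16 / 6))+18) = 41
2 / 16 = 0.12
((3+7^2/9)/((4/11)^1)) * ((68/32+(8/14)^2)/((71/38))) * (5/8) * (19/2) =362532445/2003904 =180.91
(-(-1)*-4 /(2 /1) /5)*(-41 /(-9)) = -1.82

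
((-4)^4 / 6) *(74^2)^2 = 3838281728 / 3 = 1279427242.67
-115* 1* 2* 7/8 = -805/4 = -201.25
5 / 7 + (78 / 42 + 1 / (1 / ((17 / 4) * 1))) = 6.82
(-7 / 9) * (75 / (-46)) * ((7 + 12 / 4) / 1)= 875 / 69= 12.68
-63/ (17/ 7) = -25.94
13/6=2.17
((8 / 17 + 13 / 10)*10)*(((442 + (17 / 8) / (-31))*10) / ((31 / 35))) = 88344.36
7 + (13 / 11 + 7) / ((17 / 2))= 1489 / 187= 7.96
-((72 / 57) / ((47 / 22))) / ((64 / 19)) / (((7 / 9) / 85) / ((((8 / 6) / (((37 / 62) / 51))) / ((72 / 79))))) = -116780565 / 48692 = -2398.35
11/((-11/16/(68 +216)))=-4544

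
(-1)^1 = -1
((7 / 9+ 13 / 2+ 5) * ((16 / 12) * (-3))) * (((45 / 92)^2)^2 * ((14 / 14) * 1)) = -100693125 / 35819648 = -2.81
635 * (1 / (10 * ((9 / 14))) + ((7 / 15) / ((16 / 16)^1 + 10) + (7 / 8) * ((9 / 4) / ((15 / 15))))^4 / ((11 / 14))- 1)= 10845676434089073769 / 854925705216000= 12686.10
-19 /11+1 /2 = -27 /22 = -1.23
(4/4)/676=1/676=0.00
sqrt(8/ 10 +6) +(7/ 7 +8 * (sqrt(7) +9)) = sqrt(170)/ 5 +8 * sqrt(7) +73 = 96.77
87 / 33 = 29 / 11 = 2.64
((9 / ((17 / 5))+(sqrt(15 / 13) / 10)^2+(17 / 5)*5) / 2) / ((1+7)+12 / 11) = 955801 / 884000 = 1.08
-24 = -24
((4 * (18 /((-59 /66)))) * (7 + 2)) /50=-21384 /1475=-14.50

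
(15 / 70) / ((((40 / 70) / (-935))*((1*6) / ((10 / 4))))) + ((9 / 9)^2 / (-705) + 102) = -994787 / 22560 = -44.10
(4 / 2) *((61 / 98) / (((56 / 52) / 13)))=10309 / 686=15.03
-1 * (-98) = 98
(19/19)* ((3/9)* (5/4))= 5/12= 0.42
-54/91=-0.59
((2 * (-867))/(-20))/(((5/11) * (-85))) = -561/250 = -2.24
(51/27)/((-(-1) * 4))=0.47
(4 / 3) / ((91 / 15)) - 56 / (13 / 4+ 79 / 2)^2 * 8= -67468 / 2660931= -0.03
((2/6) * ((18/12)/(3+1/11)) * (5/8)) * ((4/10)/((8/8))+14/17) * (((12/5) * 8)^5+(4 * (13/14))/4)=16323767215327/50575000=322763.56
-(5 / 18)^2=-25 / 324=-0.08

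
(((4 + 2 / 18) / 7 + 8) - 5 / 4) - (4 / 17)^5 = 2625057545 / 357803964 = 7.34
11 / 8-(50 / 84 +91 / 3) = -1655 / 56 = -29.55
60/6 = 10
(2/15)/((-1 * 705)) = -2/10575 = -0.00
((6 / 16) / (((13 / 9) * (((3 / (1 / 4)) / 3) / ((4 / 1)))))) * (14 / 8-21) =-2079 / 416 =-5.00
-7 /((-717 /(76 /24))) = 133 /4302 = 0.03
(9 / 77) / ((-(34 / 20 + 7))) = -0.01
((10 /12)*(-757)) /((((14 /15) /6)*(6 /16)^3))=-4844800 /63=-76901.59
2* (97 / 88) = 97 / 44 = 2.20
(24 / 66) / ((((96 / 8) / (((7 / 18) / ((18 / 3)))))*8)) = 7 / 28512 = 0.00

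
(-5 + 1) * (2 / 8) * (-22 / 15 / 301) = 22 / 4515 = 0.00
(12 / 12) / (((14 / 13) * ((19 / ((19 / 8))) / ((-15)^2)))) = 2925 / 112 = 26.12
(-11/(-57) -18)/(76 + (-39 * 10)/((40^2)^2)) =-37120000/158427111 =-0.23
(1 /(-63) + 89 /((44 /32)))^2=2011074025 /480249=4187.57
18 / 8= 9 / 4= 2.25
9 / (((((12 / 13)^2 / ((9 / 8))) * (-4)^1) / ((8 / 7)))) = -1521 / 448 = -3.40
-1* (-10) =10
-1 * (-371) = 371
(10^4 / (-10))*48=-48000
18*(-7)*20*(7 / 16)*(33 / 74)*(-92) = 1673595 / 37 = 45232.30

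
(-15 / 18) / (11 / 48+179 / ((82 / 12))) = -1640 / 52003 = -0.03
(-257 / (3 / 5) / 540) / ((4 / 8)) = -257 / 162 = -1.59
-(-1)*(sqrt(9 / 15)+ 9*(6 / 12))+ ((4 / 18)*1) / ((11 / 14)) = sqrt(15) / 5+ 947 / 198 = 5.56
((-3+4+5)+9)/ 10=1.50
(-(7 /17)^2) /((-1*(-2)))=-49 /578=-0.08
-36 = -36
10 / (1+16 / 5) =50 / 21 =2.38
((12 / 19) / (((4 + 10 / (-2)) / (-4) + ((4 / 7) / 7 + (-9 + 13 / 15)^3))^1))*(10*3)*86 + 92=88.97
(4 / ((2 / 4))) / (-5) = -1.60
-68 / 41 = -1.66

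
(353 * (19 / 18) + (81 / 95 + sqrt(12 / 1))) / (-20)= -638623 / 34200 - sqrt(3) / 10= -18.85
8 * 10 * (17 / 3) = 453.33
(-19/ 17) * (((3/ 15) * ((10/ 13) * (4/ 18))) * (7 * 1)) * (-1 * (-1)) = -532/ 1989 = -0.27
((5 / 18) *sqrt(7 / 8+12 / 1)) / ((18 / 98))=245 *sqrt(206) / 648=5.43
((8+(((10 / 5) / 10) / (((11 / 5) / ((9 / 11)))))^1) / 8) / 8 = 977 / 7744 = 0.13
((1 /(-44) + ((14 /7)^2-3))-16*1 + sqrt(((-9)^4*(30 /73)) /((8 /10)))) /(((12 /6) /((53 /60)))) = -35033 /5280 + 1431*sqrt(438) /1168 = 19.01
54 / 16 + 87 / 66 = 413 / 88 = 4.69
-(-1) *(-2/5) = -2/5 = -0.40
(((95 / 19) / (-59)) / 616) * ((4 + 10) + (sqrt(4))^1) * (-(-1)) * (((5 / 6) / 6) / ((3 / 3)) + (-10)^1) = 1775 / 81774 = 0.02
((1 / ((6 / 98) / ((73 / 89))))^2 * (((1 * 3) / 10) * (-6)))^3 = -2094660489407173427089 / 62122661370125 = -33718138.33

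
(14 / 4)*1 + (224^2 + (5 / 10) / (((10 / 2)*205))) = 51433988 / 1025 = 50179.50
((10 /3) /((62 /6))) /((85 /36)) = 72 /527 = 0.14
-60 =-60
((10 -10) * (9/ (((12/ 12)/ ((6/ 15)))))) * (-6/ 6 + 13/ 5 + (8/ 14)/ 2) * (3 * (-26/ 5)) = 0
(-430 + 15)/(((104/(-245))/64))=813400/13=62569.23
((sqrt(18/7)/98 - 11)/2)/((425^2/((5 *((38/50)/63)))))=-209/113793750+19 *sqrt(14)/26020837500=-0.00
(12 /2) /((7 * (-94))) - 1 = -332 /329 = -1.01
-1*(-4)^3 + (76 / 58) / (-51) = 94618 / 1479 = 63.97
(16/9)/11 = 16/99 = 0.16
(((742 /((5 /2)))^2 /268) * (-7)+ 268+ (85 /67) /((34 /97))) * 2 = -6797971 /1675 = -4058.49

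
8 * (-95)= -760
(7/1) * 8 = 56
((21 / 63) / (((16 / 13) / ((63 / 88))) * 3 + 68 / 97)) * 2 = 8827 / 77570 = 0.11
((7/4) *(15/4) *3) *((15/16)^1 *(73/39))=114975/3328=34.55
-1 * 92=-92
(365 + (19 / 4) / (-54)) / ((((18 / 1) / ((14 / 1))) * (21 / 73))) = 5753933 / 5832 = 986.61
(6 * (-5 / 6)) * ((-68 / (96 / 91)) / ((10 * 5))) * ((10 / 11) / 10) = 1547 / 2640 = 0.59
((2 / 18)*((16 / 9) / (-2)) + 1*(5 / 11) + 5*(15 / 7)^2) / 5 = 1017908 / 218295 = 4.66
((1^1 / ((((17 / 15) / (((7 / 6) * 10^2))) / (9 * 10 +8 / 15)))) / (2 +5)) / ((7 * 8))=2425 / 102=23.77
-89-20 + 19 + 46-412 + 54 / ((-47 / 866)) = -68196 / 47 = -1450.98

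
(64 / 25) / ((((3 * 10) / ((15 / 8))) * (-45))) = -4 / 1125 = -0.00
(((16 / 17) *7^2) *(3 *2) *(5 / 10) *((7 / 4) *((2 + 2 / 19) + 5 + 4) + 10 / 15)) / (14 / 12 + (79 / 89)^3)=3799506562152 / 2549444491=1490.33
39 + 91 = 130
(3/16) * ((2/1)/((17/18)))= 27/68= 0.40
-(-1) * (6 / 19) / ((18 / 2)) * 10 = 20 / 57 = 0.35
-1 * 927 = -927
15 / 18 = 5 / 6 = 0.83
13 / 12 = 1.08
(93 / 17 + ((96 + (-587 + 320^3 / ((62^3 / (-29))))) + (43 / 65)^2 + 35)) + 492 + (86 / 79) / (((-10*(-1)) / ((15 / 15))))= -666898663055893 / 169039347425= -3945.23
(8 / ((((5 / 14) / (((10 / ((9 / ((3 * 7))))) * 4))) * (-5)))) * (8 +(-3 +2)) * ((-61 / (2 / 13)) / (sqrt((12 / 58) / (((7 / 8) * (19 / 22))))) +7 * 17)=-5224576 / 15 +2175992 * sqrt(254562) / 495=1869630.28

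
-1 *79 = -79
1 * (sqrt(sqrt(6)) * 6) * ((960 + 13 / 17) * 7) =685986 * 6^(1 / 4) / 17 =63154.48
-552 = -552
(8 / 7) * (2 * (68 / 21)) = 1088 / 147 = 7.40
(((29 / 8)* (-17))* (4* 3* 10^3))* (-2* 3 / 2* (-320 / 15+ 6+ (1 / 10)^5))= -6803395563 / 200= -34016977.82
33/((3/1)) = 11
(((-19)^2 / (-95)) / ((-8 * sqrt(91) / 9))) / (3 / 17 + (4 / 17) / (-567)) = 235467 * sqrt(91) / 882440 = 2.55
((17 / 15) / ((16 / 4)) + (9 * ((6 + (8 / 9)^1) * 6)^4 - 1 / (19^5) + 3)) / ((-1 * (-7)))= 11708056117218809 / 3119884740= 3752720.72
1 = 1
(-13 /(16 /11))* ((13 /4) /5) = -1859 /320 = -5.81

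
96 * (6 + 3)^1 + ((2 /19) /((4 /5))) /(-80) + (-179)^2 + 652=20402655 /608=33557.00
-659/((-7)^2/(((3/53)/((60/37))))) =-0.47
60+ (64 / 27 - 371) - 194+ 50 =-12221 / 27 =-452.63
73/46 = 1.59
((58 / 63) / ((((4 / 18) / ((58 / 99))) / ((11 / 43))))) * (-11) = -18502 / 2709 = -6.83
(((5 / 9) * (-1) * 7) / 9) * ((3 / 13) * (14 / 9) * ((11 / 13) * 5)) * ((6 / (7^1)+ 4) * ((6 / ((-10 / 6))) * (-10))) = -523600 / 4563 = -114.75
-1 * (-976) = 976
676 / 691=0.98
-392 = -392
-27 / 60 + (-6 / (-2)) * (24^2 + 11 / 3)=34771 / 20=1738.55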